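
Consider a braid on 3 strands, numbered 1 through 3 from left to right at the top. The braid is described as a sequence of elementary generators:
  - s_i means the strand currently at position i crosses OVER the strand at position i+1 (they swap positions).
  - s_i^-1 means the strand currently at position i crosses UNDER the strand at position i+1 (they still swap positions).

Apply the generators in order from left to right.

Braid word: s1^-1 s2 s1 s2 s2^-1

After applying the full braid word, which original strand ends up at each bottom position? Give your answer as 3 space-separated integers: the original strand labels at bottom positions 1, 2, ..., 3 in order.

Gen 1 (s1^-1): strand 1 crosses under strand 2. Perm now: [2 1 3]
Gen 2 (s2): strand 1 crosses over strand 3. Perm now: [2 3 1]
Gen 3 (s1): strand 2 crosses over strand 3. Perm now: [3 2 1]
Gen 4 (s2): strand 2 crosses over strand 1. Perm now: [3 1 2]
Gen 5 (s2^-1): strand 1 crosses under strand 2. Perm now: [3 2 1]

Answer: 3 2 1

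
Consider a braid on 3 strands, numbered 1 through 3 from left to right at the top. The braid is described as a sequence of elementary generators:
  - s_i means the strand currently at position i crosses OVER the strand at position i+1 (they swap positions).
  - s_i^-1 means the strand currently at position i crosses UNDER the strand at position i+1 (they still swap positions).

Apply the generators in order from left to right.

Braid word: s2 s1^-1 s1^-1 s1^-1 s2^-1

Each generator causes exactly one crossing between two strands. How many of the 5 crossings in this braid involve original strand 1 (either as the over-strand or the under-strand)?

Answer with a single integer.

Answer: 4

Derivation:
Gen 1: crossing 2x3. Involves strand 1? no. Count so far: 0
Gen 2: crossing 1x3. Involves strand 1? yes. Count so far: 1
Gen 3: crossing 3x1. Involves strand 1? yes. Count so far: 2
Gen 4: crossing 1x3. Involves strand 1? yes. Count so far: 3
Gen 5: crossing 1x2. Involves strand 1? yes. Count so far: 4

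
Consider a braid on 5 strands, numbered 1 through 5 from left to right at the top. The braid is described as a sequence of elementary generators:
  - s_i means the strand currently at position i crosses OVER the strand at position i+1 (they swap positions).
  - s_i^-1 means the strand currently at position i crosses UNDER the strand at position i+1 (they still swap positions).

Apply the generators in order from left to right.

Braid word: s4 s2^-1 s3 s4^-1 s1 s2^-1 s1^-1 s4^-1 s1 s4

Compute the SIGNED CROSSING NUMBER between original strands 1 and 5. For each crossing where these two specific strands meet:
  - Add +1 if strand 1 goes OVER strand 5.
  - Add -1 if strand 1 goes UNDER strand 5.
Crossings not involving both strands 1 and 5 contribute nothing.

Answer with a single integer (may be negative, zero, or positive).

Gen 1: crossing 4x5. Both 1&5? no. Sum: 0
Gen 2: crossing 2x3. Both 1&5? no. Sum: 0
Gen 3: crossing 2x5. Both 1&5? no. Sum: 0
Gen 4: crossing 2x4. Both 1&5? no. Sum: 0
Gen 5: crossing 1x3. Both 1&5? no. Sum: 0
Gen 6: 1 under 5. Both 1&5? yes. Contrib: -1. Sum: -1
Gen 7: crossing 3x5. Both 1&5? no. Sum: -1
Gen 8: crossing 4x2. Both 1&5? no. Sum: -1
Gen 9: crossing 5x3. Both 1&5? no. Sum: -1
Gen 10: crossing 2x4. Both 1&5? no. Sum: -1

Answer: -1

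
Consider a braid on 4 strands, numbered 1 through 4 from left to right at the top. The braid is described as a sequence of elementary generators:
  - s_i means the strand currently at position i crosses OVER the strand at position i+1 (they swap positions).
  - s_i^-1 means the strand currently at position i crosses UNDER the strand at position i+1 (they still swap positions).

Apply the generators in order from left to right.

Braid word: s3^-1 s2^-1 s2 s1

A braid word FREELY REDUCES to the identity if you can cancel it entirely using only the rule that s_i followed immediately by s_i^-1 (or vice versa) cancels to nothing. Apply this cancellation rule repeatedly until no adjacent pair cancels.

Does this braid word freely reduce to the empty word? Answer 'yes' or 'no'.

Gen 1 (s3^-1): push. Stack: [s3^-1]
Gen 2 (s2^-1): push. Stack: [s3^-1 s2^-1]
Gen 3 (s2): cancels prior s2^-1. Stack: [s3^-1]
Gen 4 (s1): push. Stack: [s3^-1 s1]
Reduced word: s3^-1 s1

Answer: no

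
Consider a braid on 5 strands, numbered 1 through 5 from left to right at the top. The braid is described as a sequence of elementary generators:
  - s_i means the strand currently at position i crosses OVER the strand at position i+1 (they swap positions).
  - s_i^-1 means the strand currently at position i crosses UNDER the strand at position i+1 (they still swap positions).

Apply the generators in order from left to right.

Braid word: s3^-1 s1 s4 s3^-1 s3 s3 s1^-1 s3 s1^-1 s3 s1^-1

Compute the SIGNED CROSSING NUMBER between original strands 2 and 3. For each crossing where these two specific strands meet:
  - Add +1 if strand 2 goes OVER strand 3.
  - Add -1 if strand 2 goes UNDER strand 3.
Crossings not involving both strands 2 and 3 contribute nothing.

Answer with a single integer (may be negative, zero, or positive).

Answer: 0

Derivation:
Gen 1: crossing 3x4. Both 2&3? no. Sum: 0
Gen 2: crossing 1x2. Both 2&3? no. Sum: 0
Gen 3: crossing 3x5. Both 2&3? no. Sum: 0
Gen 4: crossing 4x5. Both 2&3? no. Sum: 0
Gen 5: crossing 5x4. Both 2&3? no. Sum: 0
Gen 6: crossing 4x5. Both 2&3? no. Sum: 0
Gen 7: crossing 2x1. Both 2&3? no. Sum: 0
Gen 8: crossing 5x4. Both 2&3? no. Sum: 0
Gen 9: crossing 1x2. Both 2&3? no. Sum: 0
Gen 10: crossing 4x5. Both 2&3? no. Sum: 0
Gen 11: crossing 2x1. Both 2&3? no. Sum: 0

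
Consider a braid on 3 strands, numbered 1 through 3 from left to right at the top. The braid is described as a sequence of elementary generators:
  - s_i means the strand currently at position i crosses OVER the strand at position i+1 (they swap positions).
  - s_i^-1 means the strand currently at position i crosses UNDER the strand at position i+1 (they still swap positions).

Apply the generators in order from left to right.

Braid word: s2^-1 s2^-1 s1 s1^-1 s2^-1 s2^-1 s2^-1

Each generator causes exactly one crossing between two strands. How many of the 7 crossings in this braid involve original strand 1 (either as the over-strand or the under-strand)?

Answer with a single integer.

Gen 1: crossing 2x3. Involves strand 1? no. Count so far: 0
Gen 2: crossing 3x2. Involves strand 1? no. Count so far: 0
Gen 3: crossing 1x2. Involves strand 1? yes. Count so far: 1
Gen 4: crossing 2x1. Involves strand 1? yes. Count so far: 2
Gen 5: crossing 2x3. Involves strand 1? no. Count so far: 2
Gen 6: crossing 3x2. Involves strand 1? no. Count so far: 2
Gen 7: crossing 2x3. Involves strand 1? no. Count so far: 2

Answer: 2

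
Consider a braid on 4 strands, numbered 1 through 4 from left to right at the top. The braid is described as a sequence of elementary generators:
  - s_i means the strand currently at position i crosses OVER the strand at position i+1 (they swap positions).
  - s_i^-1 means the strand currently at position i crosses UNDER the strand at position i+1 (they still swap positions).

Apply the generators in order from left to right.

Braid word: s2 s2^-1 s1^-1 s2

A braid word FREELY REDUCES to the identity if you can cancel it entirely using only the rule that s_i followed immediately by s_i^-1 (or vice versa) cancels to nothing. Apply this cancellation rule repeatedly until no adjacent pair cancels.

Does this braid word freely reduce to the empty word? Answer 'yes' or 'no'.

Answer: no

Derivation:
Gen 1 (s2): push. Stack: [s2]
Gen 2 (s2^-1): cancels prior s2. Stack: []
Gen 3 (s1^-1): push. Stack: [s1^-1]
Gen 4 (s2): push. Stack: [s1^-1 s2]
Reduced word: s1^-1 s2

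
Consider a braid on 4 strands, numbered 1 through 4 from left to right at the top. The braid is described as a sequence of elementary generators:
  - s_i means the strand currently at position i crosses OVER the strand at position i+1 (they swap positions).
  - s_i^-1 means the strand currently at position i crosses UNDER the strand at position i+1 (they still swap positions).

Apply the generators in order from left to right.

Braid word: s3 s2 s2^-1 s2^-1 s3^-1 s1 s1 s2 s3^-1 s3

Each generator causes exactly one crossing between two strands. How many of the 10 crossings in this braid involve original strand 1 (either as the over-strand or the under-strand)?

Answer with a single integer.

Answer: 2

Derivation:
Gen 1: crossing 3x4. Involves strand 1? no. Count so far: 0
Gen 2: crossing 2x4. Involves strand 1? no. Count so far: 0
Gen 3: crossing 4x2. Involves strand 1? no. Count so far: 0
Gen 4: crossing 2x4. Involves strand 1? no. Count so far: 0
Gen 5: crossing 2x3. Involves strand 1? no. Count so far: 0
Gen 6: crossing 1x4. Involves strand 1? yes. Count so far: 1
Gen 7: crossing 4x1. Involves strand 1? yes. Count so far: 2
Gen 8: crossing 4x3. Involves strand 1? no. Count so far: 2
Gen 9: crossing 4x2. Involves strand 1? no. Count so far: 2
Gen 10: crossing 2x4. Involves strand 1? no. Count so far: 2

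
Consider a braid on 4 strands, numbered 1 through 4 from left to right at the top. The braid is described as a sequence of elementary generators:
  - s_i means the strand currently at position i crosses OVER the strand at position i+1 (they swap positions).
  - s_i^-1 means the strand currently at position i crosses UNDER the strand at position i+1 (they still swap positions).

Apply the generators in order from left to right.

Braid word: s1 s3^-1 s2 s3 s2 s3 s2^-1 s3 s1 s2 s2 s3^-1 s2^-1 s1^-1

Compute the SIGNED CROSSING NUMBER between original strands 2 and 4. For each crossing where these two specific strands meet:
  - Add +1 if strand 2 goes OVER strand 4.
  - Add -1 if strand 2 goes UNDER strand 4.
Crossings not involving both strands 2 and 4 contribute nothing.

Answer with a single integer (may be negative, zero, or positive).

Gen 1: crossing 1x2. Both 2&4? no. Sum: 0
Gen 2: crossing 3x4. Both 2&4? no. Sum: 0
Gen 3: crossing 1x4. Both 2&4? no. Sum: 0
Gen 4: crossing 1x3. Both 2&4? no. Sum: 0
Gen 5: crossing 4x3. Both 2&4? no. Sum: 0
Gen 6: crossing 4x1. Both 2&4? no. Sum: 0
Gen 7: crossing 3x1. Both 2&4? no. Sum: 0
Gen 8: crossing 3x4. Both 2&4? no. Sum: 0
Gen 9: crossing 2x1. Both 2&4? no. Sum: 0
Gen 10: 2 over 4. Both 2&4? yes. Contrib: +1. Sum: 1
Gen 11: 4 over 2. Both 2&4? yes. Contrib: -1. Sum: 0
Gen 12: crossing 4x3. Both 2&4? no. Sum: 0
Gen 13: crossing 2x3. Both 2&4? no. Sum: 0
Gen 14: crossing 1x3. Both 2&4? no. Sum: 0

Answer: 0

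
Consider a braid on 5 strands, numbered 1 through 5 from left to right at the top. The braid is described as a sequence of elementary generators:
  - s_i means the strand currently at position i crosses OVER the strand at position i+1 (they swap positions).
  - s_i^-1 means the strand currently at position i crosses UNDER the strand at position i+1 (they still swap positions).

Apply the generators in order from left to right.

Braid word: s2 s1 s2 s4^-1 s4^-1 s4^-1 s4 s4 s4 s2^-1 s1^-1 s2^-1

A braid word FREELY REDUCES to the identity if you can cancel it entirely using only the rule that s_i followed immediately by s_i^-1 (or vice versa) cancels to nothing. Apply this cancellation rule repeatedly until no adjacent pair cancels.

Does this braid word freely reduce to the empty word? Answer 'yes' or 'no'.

Answer: yes

Derivation:
Gen 1 (s2): push. Stack: [s2]
Gen 2 (s1): push. Stack: [s2 s1]
Gen 3 (s2): push. Stack: [s2 s1 s2]
Gen 4 (s4^-1): push. Stack: [s2 s1 s2 s4^-1]
Gen 5 (s4^-1): push. Stack: [s2 s1 s2 s4^-1 s4^-1]
Gen 6 (s4^-1): push. Stack: [s2 s1 s2 s4^-1 s4^-1 s4^-1]
Gen 7 (s4): cancels prior s4^-1. Stack: [s2 s1 s2 s4^-1 s4^-1]
Gen 8 (s4): cancels prior s4^-1. Stack: [s2 s1 s2 s4^-1]
Gen 9 (s4): cancels prior s4^-1. Stack: [s2 s1 s2]
Gen 10 (s2^-1): cancels prior s2. Stack: [s2 s1]
Gen 11 (s1^-1): cancels prior s1. Stack: [s2]
Gen 12 (s2^-1): cancels prior s2. Stack: []
Reduced word: (empty)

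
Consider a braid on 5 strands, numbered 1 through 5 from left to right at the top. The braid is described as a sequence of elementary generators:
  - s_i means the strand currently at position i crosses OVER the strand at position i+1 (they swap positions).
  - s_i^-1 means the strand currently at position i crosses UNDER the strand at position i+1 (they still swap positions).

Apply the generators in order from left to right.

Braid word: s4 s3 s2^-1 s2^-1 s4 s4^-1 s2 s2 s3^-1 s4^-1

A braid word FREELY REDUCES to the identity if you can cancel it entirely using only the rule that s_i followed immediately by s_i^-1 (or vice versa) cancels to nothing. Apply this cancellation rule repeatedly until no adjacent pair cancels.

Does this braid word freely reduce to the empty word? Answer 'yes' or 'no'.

Answer: yes

Derivation:
Gen 1 (s4): push. Stack: [s4]
Gen 2 (s3): push. Stack: [s4 s3]
Gen 3 (s2^-1): push. Stack: [s4 s3 s2^-1]
Gen 4 (s2^-1): push. Stack: [s4 s3 s2^-1 s2^-1]
Gen 5 (s4): push. Stack: [s4 s3 s2^-1 s2^-1 s4]
Gen 6 (s4^-1): cancels prior s4. Stack: [s4 s3 s2^-1 s2^-1]
Gen 7 (s2): cancels prior s2^-1. Stack: [s4 s3 s2^-1]
Gen 8 (s2): cancels prior s2^-1. Stack: [s4 s3]
Gen 9 (s3^-1): cancels prior s3. Stack: [s4]
Gen 10 (s4^-1): cancels prior s4. Stack: []
Reduced word: (empty)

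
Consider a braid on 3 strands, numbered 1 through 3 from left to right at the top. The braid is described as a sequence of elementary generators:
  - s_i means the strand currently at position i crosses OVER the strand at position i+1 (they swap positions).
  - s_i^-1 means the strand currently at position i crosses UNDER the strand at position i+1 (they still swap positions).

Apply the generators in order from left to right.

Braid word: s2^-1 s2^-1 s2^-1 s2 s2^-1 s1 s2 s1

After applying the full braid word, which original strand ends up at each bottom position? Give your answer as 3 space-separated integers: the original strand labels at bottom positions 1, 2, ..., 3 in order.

Answer: 2 3 1

Derivation:
Gen 1 (s2^-1): strand 2 crosses under strand 3. Perm now: [1 3 2]
Gen 2 (s2^-1): strand 3 crosses under strand 2. Perm now: [1 2 3]
Gen 3 (s2^-1): strand 2 crosses under strand 3. Perm now: [1 3 2]
Gen 4 (s2): strand 3 crosses over strand 2. Perm now: [1 2 3]
Gen 5 (s2^-1): strand 2 crosses under strand 3. Perm now: [1 3 2]
Gen 6 (s1): strand 1 crosses over strand 3. Perm now: [3 1 2]
Gen 7 (s2): strand 1 crosses over strand 2. Perm now: [3 2 1]
Gen 8 (s1): strand 3 crosses over strand 2. Perm now: [2 3 1]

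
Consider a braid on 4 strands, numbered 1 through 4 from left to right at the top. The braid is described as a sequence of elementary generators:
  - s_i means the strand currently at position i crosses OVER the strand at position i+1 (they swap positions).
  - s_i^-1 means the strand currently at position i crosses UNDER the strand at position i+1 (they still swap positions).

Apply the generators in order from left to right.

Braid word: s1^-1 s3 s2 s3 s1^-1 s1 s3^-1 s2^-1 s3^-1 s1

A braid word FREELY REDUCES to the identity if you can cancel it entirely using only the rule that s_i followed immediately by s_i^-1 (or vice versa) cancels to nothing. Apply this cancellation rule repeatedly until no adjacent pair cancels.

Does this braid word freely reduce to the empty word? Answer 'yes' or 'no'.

Gen 1 (s1^-1): push. Stack: [s1^-1]
Gen 2 (s3): push. Stack: [s1^-1 s3]
Gen 3 (s2): push. Stack: [s1^-1 s3 s2]
Gen 4 (s3): push. Stack: [s1^-1 s3 s2 s3]
Gen 5 (s1^-1): push. Stack: [s1^-1 s3 s2 s3 s1^-1]
Gen 6 (s1): cancels prior s1^-1. Stack: [s1^-1 s3 s2 s3]
Gen 7 (s3^-1): cancels prior s3. Stack: [s1^-1 s3 s2]
Gen 8 (s2^-1): cancels prior s2. Stack: [s1^-1 s3]
Gen 9 (s3^-1): cancels prior s3. Stack: [s1^-1]
Gen 10 (s1): cancels prior s1^-1. Stack: []
Reduced word: (empty)

Answer: yes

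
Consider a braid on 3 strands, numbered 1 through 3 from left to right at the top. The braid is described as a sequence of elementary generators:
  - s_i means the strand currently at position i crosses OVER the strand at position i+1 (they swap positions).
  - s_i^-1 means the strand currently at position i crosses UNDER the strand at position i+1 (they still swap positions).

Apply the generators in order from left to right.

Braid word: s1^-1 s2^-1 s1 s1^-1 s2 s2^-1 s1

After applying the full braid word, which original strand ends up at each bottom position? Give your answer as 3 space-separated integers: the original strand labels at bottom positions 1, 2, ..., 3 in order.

Answer: 3 2 1

Derivation:
Gen 1 (s1^-1): strand 1 crosses under strand 2. Perm now: [2 1 3]
Gen 2 (s2^-1): strand 1 crosses under strand 3. Perm now: [2 3 1]
Gen 3 (s1): strand 2 crosses over strand 3. Perm now: [3 2 1]
Gen 4 (s1^-1): strand 3 crosses under strand 2. Perm now: [2 3 1]
Gen 5 (s2): strand 3 crosses over strand 1. Perm now: [2 1 3]
Gen 6 (s2^-1): strand 1 crosses under strand 3. Perm now: [2 3 1]
Gen 7 (s1): strand 2 crosses over strand 3. Perm now: [3 2 1]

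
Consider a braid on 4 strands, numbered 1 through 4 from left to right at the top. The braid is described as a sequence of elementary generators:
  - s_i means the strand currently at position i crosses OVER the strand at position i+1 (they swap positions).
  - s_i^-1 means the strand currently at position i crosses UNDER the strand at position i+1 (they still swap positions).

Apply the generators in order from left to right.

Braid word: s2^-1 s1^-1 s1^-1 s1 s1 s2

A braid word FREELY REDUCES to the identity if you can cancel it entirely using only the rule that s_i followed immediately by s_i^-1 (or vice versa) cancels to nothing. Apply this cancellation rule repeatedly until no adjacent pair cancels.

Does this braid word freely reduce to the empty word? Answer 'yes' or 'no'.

Gen 1 (s2^-1): push. Stack: [s2^-1]
Gen 2 (s1^-1): push. Stack: [s2^-1 s1^-1]
Gen 3 (s1^-1): push. Stack: [s2^-1 s1^-1 s1^-1]
Gen 4 (s1): cancels prior s1^-1. Stack: [s2^-1 s1^-1]
Gen 5 (s1): cancels prior s1^-1. Stack: [s2^-1]
Gen 6 (s2): cancels prior s2^-1. Stack: []
Reduced word: (empty)

Answer: yes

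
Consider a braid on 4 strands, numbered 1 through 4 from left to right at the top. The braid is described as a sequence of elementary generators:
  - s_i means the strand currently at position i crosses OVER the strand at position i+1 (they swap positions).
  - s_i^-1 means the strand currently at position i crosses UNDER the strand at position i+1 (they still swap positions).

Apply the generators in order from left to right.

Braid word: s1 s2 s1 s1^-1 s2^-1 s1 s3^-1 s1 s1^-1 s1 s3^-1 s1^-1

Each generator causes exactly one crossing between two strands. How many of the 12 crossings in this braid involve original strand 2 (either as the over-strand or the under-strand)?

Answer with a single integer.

Answer: 8

Derivation:
Gen 1: crossing 1x2. Involves strand 2? yes. Count so far: 1
Gen 2: crossing 1x3. Involves strand 2? no. Count so far: 1
Gen 3: crossing 2x3. Involves strand 2? yes. Count so far: 2
Gen 4: crossing 3x2. Involves strand 2? yes. Count so far: 3
Gen 5: crossing 3x1. Involves strand 2? no. Count so far: 3
Gen 6: crossing 2x1. Involves strand 2? yes. Count so far: 4
Gen 7: crossing 3x4. Involves strand 2? no. Count so far: 4
Gen 8: crossing 1x2. Involves strand 2? yes. Count so far: 5
Gen 9: crossing 2x1. Involves strand 2? yes. Count so far: 6
Gen 10: crossing 1x2. Involves strand 2? yes. Count so far: 7
Gen 11: crossing 4x3. Involves strand 2? no. Count so far: 7
Gen 12: crossing 2x1. Involves strand 2? yes. Count so far: 8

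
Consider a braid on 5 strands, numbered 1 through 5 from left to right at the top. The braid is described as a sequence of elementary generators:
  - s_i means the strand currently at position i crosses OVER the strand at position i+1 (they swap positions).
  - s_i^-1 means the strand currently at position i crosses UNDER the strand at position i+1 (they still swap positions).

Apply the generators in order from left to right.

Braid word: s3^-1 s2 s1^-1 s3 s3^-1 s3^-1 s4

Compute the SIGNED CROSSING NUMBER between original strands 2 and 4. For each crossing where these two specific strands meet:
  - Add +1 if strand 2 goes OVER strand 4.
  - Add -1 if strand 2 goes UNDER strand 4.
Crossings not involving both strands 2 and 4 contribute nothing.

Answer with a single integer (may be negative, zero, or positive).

Gen 1: crossing 3x4. Both 2&4? no. Sum: 0
Gen 2: 2 over 4. Both 2&4? yes. Contrib: +1. Sum: 1
Gen 3: crossing 1x4. Both 2&4? no. Sum: 1
Gen 4: crossing 2x3. Both 2&4? no. Sum: 1
Gen 5: crossing 3x2. Both 2&4? no. Sum: 1
Gen 6: crossing 2x3. Both 2&4? no. Sum: 1
Gen 7: crossing 2x5. Both 2&4? no. Sum: 1

Answer: 1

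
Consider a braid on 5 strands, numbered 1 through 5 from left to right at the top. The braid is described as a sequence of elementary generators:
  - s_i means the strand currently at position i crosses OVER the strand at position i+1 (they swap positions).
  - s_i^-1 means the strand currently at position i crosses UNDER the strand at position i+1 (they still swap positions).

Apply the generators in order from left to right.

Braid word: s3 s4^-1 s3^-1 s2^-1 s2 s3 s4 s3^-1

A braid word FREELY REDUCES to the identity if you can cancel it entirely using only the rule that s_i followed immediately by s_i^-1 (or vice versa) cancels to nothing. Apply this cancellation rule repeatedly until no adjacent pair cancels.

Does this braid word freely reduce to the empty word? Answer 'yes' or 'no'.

Answer: yes

Derivation:
Gen 1 (s3): push. Stack: [s3]
Gen 2 (s4^-1): push. Stack: [s3 s4^-1]
Gen 3 (s3^-1): push. Stack: [s3 s4^-1 s3^-1]
Gen 4 (s2^-1): push. Stack: [s3 s4^-1 s3^-1 s2^-1]
Gen 5 (s2): cancels prior s2^-1. Stack: [s3 s4^-1 s3^-1]
Gen 6 (s3): cancels prior s3^-1. Stack: [s3 s4^-1]
Gen 7 (s4): cancels prior s4^-1. Stack: [s3]
Gen 8 (s3^-1): cancels prior s3. Stack: []
Reduced word: (empty)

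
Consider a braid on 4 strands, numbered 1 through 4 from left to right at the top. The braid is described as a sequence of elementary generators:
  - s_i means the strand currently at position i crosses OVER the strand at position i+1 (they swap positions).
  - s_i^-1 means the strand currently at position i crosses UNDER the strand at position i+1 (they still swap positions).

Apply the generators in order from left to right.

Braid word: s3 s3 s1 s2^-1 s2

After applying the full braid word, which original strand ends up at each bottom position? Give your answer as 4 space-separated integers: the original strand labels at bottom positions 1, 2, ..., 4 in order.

Gen 1 (s3): strand 3 crosses over strand 4. Perm now: [1 2 4 3]
Gen 2 (s3): strand 4 crosses over strand 3. Perm now: [1 2 3 4]
Gen 3 (s1): strand 1 crosses over strand 2. Perm now: [2 1 3 4]
Gen 4 (s2^-1): strand 1 crosses under strand 3. Perm now: [2 3 1 4]
Gen 5 (s2): strand 3 crosses over strand 1. Perm now: [2 1 3 4]

Answer: 2 1 3 4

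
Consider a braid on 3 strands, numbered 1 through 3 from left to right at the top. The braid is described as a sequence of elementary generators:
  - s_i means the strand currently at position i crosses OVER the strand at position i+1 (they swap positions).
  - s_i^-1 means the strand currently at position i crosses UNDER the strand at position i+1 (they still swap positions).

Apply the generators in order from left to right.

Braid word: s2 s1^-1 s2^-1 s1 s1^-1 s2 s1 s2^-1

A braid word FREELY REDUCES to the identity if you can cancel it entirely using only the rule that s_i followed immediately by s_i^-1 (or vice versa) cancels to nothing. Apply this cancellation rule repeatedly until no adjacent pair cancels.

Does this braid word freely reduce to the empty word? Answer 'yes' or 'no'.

Gen 1 (s2): push. Stack: [s2]
Gen 2 (s1^-1): push. Stack: [s2 s1^-1]
Gen 3 (s2^-1): push. Stack: [s2 s1^-1 s2^-1]
Gen 4 (s1): push. Stack: [s2 s1^-1 s2^-1 s1]
Gen 5 (s1^-1): cancels prior s1. Stack: [s2 s1^-1 s2^-1]
Gen 6 (s2): cancels prior s2^-1. Stack: [s2 s1^-1]
Gen 7 (s1): cancels prior s1^-1. Stack: [s2]
Gen 8 (s2^-1): cancels prior s2. Stack: []
Reduced word: (empty)

Answer: yes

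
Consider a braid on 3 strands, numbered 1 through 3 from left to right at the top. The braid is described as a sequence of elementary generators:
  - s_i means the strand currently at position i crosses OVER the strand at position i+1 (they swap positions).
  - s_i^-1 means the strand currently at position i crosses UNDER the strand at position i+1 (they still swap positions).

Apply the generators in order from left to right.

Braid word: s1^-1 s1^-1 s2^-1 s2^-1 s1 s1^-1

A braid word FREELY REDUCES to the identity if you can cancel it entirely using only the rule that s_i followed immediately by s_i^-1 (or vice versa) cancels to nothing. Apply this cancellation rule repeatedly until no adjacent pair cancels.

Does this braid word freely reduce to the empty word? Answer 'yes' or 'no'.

Gen 1 (s1^-1): push. Stack: [s1^-1]
Gen 2 (s1^-1): push. Stack: [s1^-1 s1^-1]
Gen 3 (s2^-1): push. Stack: [s1^-1 s1^-1 s2^-1]
Gen 4 (s2^-1): push. Stack: [s1^-1 s1^-1 s2^-1 s2^-1]
Gen 5 (s1): push. Stack: [s1^-1 s1^-1 s2^-1 s2^-1 s1]
Gen 6 (s1^-1): cancels prior s1. Stack: [s1^-1 s1^-1 s2^-1 s2^-1]
Reduced word: s1^-1 s1^-1 s2^-1 s2^-1

Answer: no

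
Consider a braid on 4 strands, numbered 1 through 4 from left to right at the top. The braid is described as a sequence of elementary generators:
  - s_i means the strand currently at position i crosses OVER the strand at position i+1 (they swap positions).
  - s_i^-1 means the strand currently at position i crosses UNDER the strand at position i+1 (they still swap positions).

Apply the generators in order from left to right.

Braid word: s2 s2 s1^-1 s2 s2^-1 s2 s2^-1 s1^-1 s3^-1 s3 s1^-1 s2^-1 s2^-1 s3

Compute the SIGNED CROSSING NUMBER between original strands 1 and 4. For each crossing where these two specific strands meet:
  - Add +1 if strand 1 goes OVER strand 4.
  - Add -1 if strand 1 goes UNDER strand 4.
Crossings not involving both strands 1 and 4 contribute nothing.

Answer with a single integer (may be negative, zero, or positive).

Answer: 0

Derivation:
Gen 1: crossing 2x3. Both 1&4? no. Sum: 0
Gen 2: crossing 3x2. Both 1&4? no. Sum: 0
Gen 3: crossing 1x2. Both 1&4? no. Sum: 0
Gen 4: crossing 1x3. Both 1&4? no. Sum: 0
Gen 5: crossing 3x1. Both 1&4? no. Sum: 0
Gen 6: crossing 1x3. Both 1&4? no. Sum: 0
Gen 7: crossing 3x1. Both 1&4? no. Sum: 0
Gen 8: crossing 2x1. Both 1&4? no. Sum: 0
Gen 9: crossing 3x4. Both 1&4? no. Sum: 0
Gen 10: crossing 4x3. Both 1&4? no. Sum: 0
Gen 11: crossing 1x2. Both 1&4? no. Sum: 0
Gen 12: crossing 1x3. Both 1&4? no. Sum: 0
Gen 13: crossing 3x1. Both 1&4? no. Sum: 0
Gen 14: crossing 3x4. Both 1&4? no. Sum: 0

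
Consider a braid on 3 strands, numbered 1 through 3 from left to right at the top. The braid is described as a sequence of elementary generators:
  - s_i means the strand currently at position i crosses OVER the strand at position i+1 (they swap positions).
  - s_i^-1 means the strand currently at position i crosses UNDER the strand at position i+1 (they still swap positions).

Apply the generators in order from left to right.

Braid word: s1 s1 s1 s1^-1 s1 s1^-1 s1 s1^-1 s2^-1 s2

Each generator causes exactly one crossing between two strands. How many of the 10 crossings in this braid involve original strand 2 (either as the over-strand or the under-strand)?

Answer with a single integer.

Gen 1: crossing 1x2. Involves strand 2? yes. Count so far: 1
Gen 2: crossing 2x1. Involves strand 2? yes. Count so far: 2
Gen 3: crossing 1x2. Involves strand 2? yes. Count so far: 3
Gen 4: crossing 2x1. Involves strand 2? yes. Count so far: 4
Gen 5: crossing 1x2. Involves strand 2? yes. Count so far: 5
Gen 6: crossing 2x1. Involves strand 2? yes. Count so far: 6
Gen 7: crossing 1x2. Involves strand 2? yes. Count so far: 7
Gen 8: crossing 2x1. Involves strand 2? yes. Count so far: 8
Gen 9: crossing 2x3. Involves strand 2? yes. Count so far: 9
Gen 10: crossing 3x2. Involves strand 2? yes. Count so far: 10

Answer: 10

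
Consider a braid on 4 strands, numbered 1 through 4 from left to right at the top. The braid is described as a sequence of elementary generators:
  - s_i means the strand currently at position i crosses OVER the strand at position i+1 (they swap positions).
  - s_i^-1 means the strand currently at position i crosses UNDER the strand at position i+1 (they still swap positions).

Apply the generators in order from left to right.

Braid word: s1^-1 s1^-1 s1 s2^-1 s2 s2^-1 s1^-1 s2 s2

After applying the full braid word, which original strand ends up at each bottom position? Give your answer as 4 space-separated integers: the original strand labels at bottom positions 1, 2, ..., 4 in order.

Gen 1 (s1^-1): strand 1 crosses under strand 2. Perm now: [2 1 3 4]
Gen 2 (s1^-1): strand 2 crosses under strand 1. Perm now: [1 2 3 4]
Gen 3 (s1): strand 1 crosses over strand 2. Perm now: [2 1 3 4]
Gen 4 (s2^-1): strand 1 crosses under strand 3. Perm now: [2 3 1 4]
Gen 5 (s2): strand 3 crosses over strand 1. Perm now: [2 1 3 4]
Gen 6 (s2^-1): strand 1 crosses under strand 3. Perm now: [2 3 1 4]
Gen 7 (s1^-1): strand 2 crosses under strand 3. Perm now: [3 2 1 4]
Gen 8 (s2): strand 2 crosses over strand 1. Perm now: [3 1 2 4]
Gen 9 (s2): strand 1 crosses over strand 2. Perm now: [3 2 1 4]

Answer: 3 2 1 4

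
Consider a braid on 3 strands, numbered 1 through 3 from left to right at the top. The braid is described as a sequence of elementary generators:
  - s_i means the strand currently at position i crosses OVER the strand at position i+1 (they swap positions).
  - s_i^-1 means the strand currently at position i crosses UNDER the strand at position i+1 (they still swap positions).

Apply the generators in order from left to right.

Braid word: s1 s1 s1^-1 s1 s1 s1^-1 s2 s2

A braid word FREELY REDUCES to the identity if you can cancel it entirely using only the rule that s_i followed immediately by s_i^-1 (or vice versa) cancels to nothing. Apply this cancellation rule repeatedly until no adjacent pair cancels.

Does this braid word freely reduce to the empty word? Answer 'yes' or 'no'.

Gen 1 (s1): push. Stack: [s1]
Gen 2 (s1): push. Stack: [s1 s1]
Gen 3 (s1^-1): cancels prior s1. Stack: [s1]
Gen 4 (s1): push. Stack: [s1 s1]
Gen 5 (s1): push. Stack: [s1 s1 s1]
Gen 6 (s1^-1): cancels prior s1. Stack: [s1 s1]
Gen 7 (s2): push. Stack: [s1 s1 s2]
Gen 8 (s2): push. Stack: [s1 s1 s2 s2]
Reduced word: s1 s1 s2 s2

Answer: no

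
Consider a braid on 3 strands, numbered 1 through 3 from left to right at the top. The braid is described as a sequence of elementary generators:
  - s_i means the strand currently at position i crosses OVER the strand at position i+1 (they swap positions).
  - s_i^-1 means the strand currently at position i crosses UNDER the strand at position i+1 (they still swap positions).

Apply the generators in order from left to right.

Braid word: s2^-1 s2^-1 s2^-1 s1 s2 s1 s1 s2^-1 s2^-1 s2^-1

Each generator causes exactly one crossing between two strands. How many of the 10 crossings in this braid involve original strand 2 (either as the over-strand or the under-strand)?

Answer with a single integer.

Gen 1: crossing 2x3. Involves strand 2? yes. Count so far: 1
Gen 2: crossing 3x2. Involves strand 2? yes. Count so far: 2
Gen 3: crossing 2x3. Involves strand 2? yes. Count so far: 3
Gen 4: crossing 1x3. Involves strand 2? no. Count so far: 3
Gen 5: crossing 1x2. Involves strand 2? yes. Count so far: 4
Gen 6: crossing 3x2. Involves strand 2? yes. Count so far: 5
Gen 7: crossing 2x3. Involves strand 2? yes. Count so far: 6
Gen 8: crossing 2x1. Involves strand 2? yes. Count so far: 7
Gen 9: crossing 1x2. Involves strand 2? yes. Count so far: 8
Gen 10: crossing 2x1. Involves strand 2? yes. Count so far: 9

Answer: 9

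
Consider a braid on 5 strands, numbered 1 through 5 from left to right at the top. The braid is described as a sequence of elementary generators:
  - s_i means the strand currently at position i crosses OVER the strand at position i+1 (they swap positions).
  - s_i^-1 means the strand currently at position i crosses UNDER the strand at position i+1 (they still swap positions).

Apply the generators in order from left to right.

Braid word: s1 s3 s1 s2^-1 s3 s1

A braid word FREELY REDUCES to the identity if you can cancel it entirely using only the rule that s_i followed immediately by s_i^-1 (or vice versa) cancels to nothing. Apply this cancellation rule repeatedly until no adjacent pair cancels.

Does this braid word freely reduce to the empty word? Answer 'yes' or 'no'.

Gen 1 (s1): push. Stack: [s1]
Gen 2 (s3): push. Stack: [s1 s3]
Gen 3 (s1): push. Stack: [s1 s3 s1]
Gen 4 (s2^-1): push. Stack: [s1 s3 s1 s2^-1]
Gen 5 (s3): push. Stack: [s1 s3 s1 s2^-1 s3]
Gen 6 (s1): push. Stack: [s1 s3 s1 s2^-1 s3 s1]
Reduced word: s1 s3 s1 s2^-1 s3 s1

Answer: no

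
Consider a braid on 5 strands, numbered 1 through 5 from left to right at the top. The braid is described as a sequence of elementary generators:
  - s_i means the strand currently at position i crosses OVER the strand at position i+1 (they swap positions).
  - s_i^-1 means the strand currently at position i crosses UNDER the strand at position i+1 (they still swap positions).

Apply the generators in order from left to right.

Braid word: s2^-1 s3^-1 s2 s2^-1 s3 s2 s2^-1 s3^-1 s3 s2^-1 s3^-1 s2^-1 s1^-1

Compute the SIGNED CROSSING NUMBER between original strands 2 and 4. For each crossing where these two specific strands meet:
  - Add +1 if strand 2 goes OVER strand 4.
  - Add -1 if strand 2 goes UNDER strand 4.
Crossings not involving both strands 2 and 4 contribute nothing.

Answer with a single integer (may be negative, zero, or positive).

Gen 1: crossing 2x3. Both 2&4? no. Sum: 0
Gen 2: 2 under 4. Both 2&4? yes. Contrib: -1. Sum: -1
Gen 3: crossing 3x4. Both 2&4? no. Sum: -1
Gen 4: crossing 4x3. Both 2&4? no. Sum: -1
Gen 5: 4 over 2. Both 2&4? yes. Contrib: -1. Sum: -2
Gen 6: crossing 3x2. Both 2&4? no. Sum: -2
Gen 7: crossing 2x3. Both 2&4? no. Sum: -2
Gen 8: 2 under 4. Both 2&4? yes. Contrib: -1. Sum: -3
Gen 9: 4 over 2. Both 2&4? yes. Contrib: -1. Sum: -4
Gen 10: crossing 3x2. Both 2&4? no. Sum: -4
Gen 11: crossing 3x4. Both 2&4? no. Sum: -4
Gen 12: 2 under 4. Both 2&4? yes. Contrib: -1. Sum: -5
Gen 13: crossing 1x4. Both 2&4? no. Sum: -5

Answer: -5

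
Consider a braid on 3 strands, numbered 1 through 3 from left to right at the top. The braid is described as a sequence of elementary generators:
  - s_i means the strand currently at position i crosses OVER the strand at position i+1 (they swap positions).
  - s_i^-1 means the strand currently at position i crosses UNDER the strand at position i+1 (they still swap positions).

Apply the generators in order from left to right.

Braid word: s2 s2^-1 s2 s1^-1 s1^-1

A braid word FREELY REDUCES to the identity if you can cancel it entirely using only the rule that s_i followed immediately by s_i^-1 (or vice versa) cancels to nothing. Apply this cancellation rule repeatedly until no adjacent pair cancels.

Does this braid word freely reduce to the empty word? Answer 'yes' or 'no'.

Gen 1 (s2): push. Stack: [s2]
Gen 2 (s2^-1): cancels prior s2. Stack: []
Gen 3 (s2): push. Stack: [s2]
Gen 4 (s1^-1): push. Stack: [s2 s1^-1]
Gen 5 (s1^-1): push. Stack: [s2 s1^-1 s1^-1]
Reduced word: s2 s1^-1 s1^-1

Answer: no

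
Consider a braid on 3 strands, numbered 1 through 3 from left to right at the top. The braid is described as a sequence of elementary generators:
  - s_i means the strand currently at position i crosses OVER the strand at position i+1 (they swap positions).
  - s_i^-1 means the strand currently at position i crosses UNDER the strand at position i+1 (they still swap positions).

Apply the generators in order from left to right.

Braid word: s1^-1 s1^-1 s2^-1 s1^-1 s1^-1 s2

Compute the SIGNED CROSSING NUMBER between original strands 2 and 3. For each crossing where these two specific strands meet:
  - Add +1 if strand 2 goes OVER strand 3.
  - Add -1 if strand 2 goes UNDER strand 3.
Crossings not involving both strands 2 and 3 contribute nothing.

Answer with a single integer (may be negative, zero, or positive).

Answer: -2

Derivation:
Gen 1: crossing 1x2. Both 2&3? no. Sum: 0
Gen 2: crossing 2x1. Both 2&3? no. Sum: 0
Gen 3: 2 under 3. Both 2&3? yes. Contrib: -1. Sum: -1
Gen 4: crossing 1x3. Both 2&3? no. Sum: -1
Gen 5: crossing 3x1. Both 2&3? no. Sum: -1
Gen 6: 3 over 2. Both 2&3? yes. Contrib: -1. Sum: -2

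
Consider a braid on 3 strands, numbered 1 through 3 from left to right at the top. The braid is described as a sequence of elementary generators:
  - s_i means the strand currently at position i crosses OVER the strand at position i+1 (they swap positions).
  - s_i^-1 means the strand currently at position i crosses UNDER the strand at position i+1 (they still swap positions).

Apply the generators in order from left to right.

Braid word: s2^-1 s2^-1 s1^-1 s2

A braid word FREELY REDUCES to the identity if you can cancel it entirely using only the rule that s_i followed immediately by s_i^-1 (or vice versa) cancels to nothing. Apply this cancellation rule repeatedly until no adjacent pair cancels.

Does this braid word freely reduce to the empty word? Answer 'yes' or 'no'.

Answer: no

Derivation:
Gen 1 (s2^-1): push. Stack: [s2^-1]
Gen 2 (s2^-1): push. Stack: [s2^-1 s2^-1]
Gen 3 (s1^-1): push. Stack: [s2^-1 s2^-1 s1^-1]
Gen 4 (s2): push. Stack: [s2^-1 s2^-1 s1^-1 s2]
Reduced word: s2^-1 s2^-1 s1^-1 s2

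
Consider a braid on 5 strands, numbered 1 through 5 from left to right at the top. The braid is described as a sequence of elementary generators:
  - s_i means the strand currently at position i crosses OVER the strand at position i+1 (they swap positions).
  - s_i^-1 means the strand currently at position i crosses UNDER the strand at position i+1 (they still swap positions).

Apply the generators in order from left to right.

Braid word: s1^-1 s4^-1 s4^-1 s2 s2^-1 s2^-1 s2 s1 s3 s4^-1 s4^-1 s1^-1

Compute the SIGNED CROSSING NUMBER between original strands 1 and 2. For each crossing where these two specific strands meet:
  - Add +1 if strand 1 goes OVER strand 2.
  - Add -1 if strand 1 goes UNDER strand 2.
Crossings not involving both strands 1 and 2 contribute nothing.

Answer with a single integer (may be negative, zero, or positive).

Answer: -3

Derivation:
Gen 1: 1 under 2. Both 1&2? yes. Contrib: -1. Sum: -1
Gen 2: crossing 4x5. Both 1&2? no. Sum: -1
Gen 3: crossing 5x4. Both 1&2? no. Sum: -1
Gen 4: crossing 1x3. Both 1&2? no. Sum: -1
Gen 5: crossing 3x1. Both 1&2? no. Sum: -1
Gen 6: crossing 1x3. Both 1&2? no. Sum: -1
Gen 7: crossing 3x1. Both 1&2? no. Sum: -1
Gen 8: 2 over 1. Both 1&2? yes. Contrib: -1. Sum: -2
Gen 9: crossing 3x4. Both 1&2? no. Sum: -2
Gen 10: crossing 3x5. Both 1&2? no. Sum: -2
Gen 11: crossing 5x3. Both 1&2? no. Sum: -2
Gen 12: 1 under 2. Both 1&2? yes. Contrib: -1. Sum: -3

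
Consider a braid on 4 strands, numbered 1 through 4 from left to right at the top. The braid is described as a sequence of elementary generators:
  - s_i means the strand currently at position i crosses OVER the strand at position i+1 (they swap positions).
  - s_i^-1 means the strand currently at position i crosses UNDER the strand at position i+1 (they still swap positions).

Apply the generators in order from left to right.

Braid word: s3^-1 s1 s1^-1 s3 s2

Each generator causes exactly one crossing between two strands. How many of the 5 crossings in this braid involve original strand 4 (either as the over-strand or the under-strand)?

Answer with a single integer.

Answer: 2

Derivation:
Gen 1: crossing 3x4. Involves strand 4? yes. Count so far: 1
Gen 2: crossing 1x2. Involves strand 4? no. Count so far: 1
Gen 3: crossing 2x1. Involves strand 4? no. Count so far: 1
Gen 4: crossing 4x3. Involves strand 4? yes. Count so far: 2
Gen 5: crossing 2x3. Involves strand 4? no. Count so far: 2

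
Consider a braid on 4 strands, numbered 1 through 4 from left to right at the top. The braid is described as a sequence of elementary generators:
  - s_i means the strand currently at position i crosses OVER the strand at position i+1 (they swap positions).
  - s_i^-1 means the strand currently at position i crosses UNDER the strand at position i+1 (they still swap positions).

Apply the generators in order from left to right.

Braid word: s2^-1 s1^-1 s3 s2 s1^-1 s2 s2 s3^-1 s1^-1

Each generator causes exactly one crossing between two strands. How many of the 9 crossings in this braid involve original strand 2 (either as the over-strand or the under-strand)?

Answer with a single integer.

Gen 1: crossing 2x3. Involves strand 2? yes. Count so far: 1
Gen 2: crossing 1x3. Involves strand 2? no. Count so far: 1
Gen 3: crossing 2x4. Involves strand 2? yes. Count so far: 2
Gen 4: crossing 1x4. Involves strand 2? no. Count so far: 2
Gen 5: crossing 3x4. Involves strand 2? no. Count so far: 2
Gen 6: crossing 3x1. Involves strand 2? no. Count so far: 2
Gen 7: crossing 1x3. Involves strand 2? no. Count so far: 2
Gen 8: crossing 1x2. Involves strand 2? yes. Count so far: 3
Gen 9: crossing 4x3. Involves strand 2? no. Count so far: 3

Answer: 3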